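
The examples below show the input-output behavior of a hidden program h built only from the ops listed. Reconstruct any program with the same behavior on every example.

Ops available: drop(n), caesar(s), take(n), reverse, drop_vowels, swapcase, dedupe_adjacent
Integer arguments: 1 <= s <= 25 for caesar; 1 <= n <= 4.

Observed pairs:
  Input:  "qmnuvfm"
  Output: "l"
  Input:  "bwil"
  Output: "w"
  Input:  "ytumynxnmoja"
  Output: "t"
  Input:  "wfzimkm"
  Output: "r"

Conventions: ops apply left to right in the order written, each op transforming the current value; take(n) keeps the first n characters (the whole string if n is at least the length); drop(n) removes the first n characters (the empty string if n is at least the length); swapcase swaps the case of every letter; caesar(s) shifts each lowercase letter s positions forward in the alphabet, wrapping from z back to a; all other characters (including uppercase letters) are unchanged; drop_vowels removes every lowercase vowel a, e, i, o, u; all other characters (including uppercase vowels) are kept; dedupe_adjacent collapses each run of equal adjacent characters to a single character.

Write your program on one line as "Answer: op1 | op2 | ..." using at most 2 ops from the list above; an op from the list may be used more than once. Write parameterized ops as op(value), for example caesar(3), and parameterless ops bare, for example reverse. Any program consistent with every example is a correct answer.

take(1) | caesar(21)

Check, running the answer program on each example:
  "qmnuvfm" -> "q" -> "l"
  "bwil" -> "b" -> "w"
  "ytumynxnmoja" -> "y" -> "t"
  "wfzimkm" -> "w" -> "r"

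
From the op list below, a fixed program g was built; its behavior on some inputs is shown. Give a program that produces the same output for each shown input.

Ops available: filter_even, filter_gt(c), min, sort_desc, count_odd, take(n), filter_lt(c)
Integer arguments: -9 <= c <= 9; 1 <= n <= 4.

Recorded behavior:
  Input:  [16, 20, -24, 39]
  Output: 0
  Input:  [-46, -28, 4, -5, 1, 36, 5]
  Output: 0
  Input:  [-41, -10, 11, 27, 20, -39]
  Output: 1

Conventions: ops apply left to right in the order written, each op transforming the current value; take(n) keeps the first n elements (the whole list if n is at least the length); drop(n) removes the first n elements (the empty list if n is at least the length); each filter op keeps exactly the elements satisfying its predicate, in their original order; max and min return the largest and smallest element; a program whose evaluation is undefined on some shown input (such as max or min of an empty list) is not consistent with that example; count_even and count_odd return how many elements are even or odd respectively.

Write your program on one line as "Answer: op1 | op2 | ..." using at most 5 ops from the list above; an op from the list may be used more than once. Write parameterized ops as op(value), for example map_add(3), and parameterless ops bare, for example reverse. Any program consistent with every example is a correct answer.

take(4) | filter_lt(0) | take(2) | count_odd

Check, running the answer program on each example:
  [16, 20, -24, 39] -> [16, 20, -24, 39] -> [-24] -> [-24] -> 0
  [-46, -28, 4, -5, 1, 36, 5] -> [-46, -28, 4, -5] -> [-46, -28, -5] -> [-46, -28] -> 0
  [-41, -10, 11, 27, 20, -39] -> [-41, -10, 11, 27] -> [-41, -10] -> [-41, -10] -> 1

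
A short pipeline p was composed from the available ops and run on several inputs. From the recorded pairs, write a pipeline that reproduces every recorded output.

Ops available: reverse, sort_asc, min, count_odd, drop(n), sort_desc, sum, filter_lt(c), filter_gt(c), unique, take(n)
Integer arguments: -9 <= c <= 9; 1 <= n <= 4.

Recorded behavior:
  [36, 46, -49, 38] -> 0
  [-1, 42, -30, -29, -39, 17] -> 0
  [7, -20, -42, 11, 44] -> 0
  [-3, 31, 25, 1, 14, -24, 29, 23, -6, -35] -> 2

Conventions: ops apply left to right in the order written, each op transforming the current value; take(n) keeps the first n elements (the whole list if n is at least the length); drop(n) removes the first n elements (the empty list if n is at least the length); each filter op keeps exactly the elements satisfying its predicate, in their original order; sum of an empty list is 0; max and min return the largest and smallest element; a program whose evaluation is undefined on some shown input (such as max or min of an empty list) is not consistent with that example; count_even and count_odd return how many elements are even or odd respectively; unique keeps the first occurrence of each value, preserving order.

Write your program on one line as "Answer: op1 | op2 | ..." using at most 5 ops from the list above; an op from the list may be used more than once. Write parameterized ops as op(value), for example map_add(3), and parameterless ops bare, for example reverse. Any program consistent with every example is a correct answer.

drop(4) | drop(1) | drop(1) | take(2) | count_odd

Check, running the answer program on each example:
  [36, 46, -49, 38] -> [] -> [] -> [] -> [] -> 0
  [-1, 42, -30, -29, -39, 17] -> [-39, 17] -> [17] -> [] -> [] -> 0
  [7, -20, -42, 11, 44] -> [44] -> [] -> [] -> [] -> 0
  [-3, 31, 25, 1, 14, -24, 29, 23, -6, -35] -> [14, -24, 29, 23, -6, -35] -> [-24, 29, 23, -6, -35] -> [29, 23, -6, -35] -> [29, 23] -> 2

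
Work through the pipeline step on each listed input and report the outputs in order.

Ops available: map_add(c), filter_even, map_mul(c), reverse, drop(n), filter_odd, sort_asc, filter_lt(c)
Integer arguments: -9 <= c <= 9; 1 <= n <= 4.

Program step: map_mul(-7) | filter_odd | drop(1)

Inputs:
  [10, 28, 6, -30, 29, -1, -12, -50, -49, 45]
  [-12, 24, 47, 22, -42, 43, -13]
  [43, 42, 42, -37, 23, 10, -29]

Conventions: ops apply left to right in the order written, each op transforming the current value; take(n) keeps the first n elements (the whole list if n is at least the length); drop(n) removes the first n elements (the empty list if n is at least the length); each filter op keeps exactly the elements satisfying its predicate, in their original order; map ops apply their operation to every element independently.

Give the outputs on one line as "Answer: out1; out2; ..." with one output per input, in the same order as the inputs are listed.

Execution, op by op:
  [10, 28, 6, -30, 29, -1, -12, -50, -49, 45] -> [-70, -196, -42, 210, -203, 7, 84, 350, 343, -315] -> [-203, 7, 343, -315] -> [7, 343, -315]
  [-12, 24, 47, 22, -42, 43, -13] -> [84, -168, -329, -154, 294, -301, 91] -> [-329, -301, 91] -> [-301, 91]
  [43, 42, 42, -37, 23, 10, -29] -> [-301, -294, -294, 259, -161, -70, 203] -> [-301, 259, -161, 203] -> [259, -161, 203]

[7, 343, -315]; [-301, 91]; [259, -161, 203]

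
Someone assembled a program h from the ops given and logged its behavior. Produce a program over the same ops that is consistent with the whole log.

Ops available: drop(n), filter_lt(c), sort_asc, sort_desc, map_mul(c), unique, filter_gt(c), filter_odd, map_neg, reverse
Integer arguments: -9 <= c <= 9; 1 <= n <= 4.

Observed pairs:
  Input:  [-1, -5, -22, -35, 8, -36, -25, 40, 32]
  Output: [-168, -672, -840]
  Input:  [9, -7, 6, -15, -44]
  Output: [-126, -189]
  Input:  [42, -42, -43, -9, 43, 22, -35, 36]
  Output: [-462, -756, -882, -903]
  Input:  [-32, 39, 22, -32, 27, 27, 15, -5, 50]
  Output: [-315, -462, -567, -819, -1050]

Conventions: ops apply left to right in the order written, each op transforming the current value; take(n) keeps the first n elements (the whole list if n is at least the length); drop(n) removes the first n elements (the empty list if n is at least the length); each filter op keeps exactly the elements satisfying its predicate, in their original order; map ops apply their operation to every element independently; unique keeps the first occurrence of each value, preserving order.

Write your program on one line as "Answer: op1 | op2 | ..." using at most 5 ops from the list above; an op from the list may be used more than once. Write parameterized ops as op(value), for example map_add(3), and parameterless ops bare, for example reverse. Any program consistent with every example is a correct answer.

sort_asc | map_mul(-7) | filter_lt(-5) | unique | map_mul(3)

Check, running the answer program on each example:
  [-1, -5, -22, -35, 8, -36, -25, 40, 32] -> [-36, -35, -25, -22, -5, -1, 8, 32, 40] -> [252, 245, 175, 154, 35, 7, -56, -224, -280] -> [-56, -224, -280] -> [-56, -224, -280] -> [-168, -672, -840]
  [9, -7, 6, -15, -44] -> [-44, -15, -7, 6, 9] -> [308, 105, 49, -42, -63] -> [-42, -63] -> [-42, -63] -> [-126, -189]
  [42, -42, -43, -9, 43, 22, -35, 36] -> [-43, -42, -35, -9, 22, 36, 42, 43] -> [301, 294, 245, 63, -154, -252, -294, -301] -> [-154, -252, -294, -301] -> [-154, -252, -294, -301] -> [-462, -756, -882, -903]
  [-32, 39, 22, -32, 27, 27, 15, -5, 50] -> [-32, -32, -5, 15, 22, 27, 27, 39, 50] -> [224, 224, 35, -105, -154, -189, -189, -273, -350] -> [-105, -154, -189, -189, -273, -350] -> [-105, -154, -189, -273, -350] -> [-315, -462, -567, -819, -1050]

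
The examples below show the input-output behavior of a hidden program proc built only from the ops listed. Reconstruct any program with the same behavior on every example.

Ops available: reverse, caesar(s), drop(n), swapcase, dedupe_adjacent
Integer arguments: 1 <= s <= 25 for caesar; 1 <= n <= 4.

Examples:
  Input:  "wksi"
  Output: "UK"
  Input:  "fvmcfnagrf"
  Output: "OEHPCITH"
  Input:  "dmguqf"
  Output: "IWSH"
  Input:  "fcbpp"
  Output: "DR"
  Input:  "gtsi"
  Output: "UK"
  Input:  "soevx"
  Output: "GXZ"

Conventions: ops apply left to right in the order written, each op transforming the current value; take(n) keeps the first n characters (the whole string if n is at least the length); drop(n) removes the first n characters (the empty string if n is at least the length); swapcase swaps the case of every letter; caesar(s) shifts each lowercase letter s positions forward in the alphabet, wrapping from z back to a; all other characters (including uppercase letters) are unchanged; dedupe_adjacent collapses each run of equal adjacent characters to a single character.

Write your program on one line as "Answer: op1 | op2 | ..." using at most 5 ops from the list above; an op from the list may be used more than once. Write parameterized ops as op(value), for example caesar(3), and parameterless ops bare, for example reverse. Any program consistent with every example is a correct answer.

caesar(2) | dedupe_adjacent | swapcase | drop(2)

Check, running the answer program on each example:
  "wksi" -> "ymuk" -> "ymuk" -> "YMUK" -> "UK"
  "fvmcfnagrf" -> "hxoehpcith" -> "hxoehpcith" -> "HXOEHPCITH" -> "OEHPCITH"
  "dmguqf" -> "foiwsh" -> "foiwsh" -> "FOIWSH" -> "IWSH"
  "fcbpp" -> "hedrr" -> "hedr" -> "HEDR" -> "DR"
  "gtsi" -> "ivuk" -> "ivuk" -> "IVUK" -> "UK"
  "soevx" -> "uqgxz" -> "uqgxz" -> "UQGXZ" -> "GXZ"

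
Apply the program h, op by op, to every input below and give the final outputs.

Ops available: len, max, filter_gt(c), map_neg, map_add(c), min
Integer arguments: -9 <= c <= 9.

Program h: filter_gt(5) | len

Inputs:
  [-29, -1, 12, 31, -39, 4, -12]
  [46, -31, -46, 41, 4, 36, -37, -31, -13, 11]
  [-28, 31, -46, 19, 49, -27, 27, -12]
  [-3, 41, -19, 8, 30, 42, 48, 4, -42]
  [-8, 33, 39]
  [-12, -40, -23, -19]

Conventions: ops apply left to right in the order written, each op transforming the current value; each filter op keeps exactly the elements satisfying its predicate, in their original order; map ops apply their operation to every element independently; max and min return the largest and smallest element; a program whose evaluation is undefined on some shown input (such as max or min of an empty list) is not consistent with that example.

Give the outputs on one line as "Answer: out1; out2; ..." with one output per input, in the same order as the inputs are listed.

2; 4; 4; 5; 2; 0

Execution, op by op:
  [-29, -1, 12, 31, -39, 4, -12] -> [12, 31] -> 2
  [46, -31, -46, 41, 4, 36, -37, -31, -13, 11] -> [46, 41, 36, 11] -> 4
  [-28, 31, -46, 19, 49, -27, 27, -12] -> [31, 19, 49, 27] -> 4
  [-3, 41, -19, 8, 30, 42, 48, 4, -42] -> [41, 8, 30, 42, 48] -> 5
  [-8, 33, 39] -> [33, 39] -> 2
  [-12, -40, -23, -19] -> [] -> 0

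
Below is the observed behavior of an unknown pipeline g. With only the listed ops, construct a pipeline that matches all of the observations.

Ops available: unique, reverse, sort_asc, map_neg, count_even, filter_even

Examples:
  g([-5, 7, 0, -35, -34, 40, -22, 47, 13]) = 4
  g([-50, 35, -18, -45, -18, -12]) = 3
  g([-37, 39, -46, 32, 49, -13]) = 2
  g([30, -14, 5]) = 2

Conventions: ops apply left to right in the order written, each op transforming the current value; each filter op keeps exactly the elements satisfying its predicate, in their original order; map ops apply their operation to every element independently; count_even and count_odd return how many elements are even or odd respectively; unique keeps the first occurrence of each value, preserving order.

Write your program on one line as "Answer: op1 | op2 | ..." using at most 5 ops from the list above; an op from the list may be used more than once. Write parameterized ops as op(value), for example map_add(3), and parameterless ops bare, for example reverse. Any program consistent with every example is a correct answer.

filter_even | unique | sort_asc | map_neg | count_even

Check, running the answer program on each example:
  [-5, 7, 0, -35, -34, 40, -22, 47, 13] -> [0, -34, 40, -22] -> [0, -34, 40, -22] -> [-34, -22, 0, 40] -> [34, 22, 0, -40] -> 4
  [-50, 35, -18, -45, -18, -12] -> [-50, -18, -18, -12] -> [-50, -18, -12] -> [-50, -18, -12] -> [50, 18, 12] -> 3
  [-37, 39, -46, 32, 49, -13] -> [-46, 32] -> [-46, 32] -> [-46, 32] -> [46, -32] -> 2
  [30, -14, 5] -> [30, -14] -> [30, -14] -> [-14, 30] -> [14, -30] -> 2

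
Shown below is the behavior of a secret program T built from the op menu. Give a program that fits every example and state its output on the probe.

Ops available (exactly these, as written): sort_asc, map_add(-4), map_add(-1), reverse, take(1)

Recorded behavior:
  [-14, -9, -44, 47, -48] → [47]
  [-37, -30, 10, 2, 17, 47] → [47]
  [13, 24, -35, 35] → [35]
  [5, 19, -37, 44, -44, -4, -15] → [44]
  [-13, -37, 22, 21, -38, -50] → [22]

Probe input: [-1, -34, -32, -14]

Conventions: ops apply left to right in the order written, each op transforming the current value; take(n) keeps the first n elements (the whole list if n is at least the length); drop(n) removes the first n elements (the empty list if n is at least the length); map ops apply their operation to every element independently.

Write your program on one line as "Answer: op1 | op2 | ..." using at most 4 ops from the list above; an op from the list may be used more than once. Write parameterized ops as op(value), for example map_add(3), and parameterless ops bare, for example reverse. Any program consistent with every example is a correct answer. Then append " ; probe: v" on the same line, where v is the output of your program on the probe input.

sort_asc | reverse | take(1) ; probe: [-1]

Check, running the answer program on each example:
  [-14, -9, -44, 47, -48] -> [-48, -44, -14, -9, 47] -> [47, -9, -14, -44, -48] -> [47]
  [-37, -30, 10, 2, 17, 47] -> [-37, -30, 2, 10, 17, 47] -> [47, 17, 10, 2, -30, -37] -> [47]
  [13, 24, -35, 35] -> [-35, 13, 24, 35] -> [35, 24, 13, -35] -> [35]
  [5, 19, -37, 44, -44, -4, -15] -> [-44, -37, -15, -4, 5, 19, 44] -> [44, 19, 5, -4, -15, -37, -44] -> [44]
  [-13, -37, 22, 21, -38, -50] -> [-50, -38, -37, -13, 21, 22] -> [22, 21, -13, -37, -38, -50] -> [22]
  probe: [-1, -34, -32, -14] -> [-34, -32, -14, -1] -> [-1, -14, -32, -34] -> [-1]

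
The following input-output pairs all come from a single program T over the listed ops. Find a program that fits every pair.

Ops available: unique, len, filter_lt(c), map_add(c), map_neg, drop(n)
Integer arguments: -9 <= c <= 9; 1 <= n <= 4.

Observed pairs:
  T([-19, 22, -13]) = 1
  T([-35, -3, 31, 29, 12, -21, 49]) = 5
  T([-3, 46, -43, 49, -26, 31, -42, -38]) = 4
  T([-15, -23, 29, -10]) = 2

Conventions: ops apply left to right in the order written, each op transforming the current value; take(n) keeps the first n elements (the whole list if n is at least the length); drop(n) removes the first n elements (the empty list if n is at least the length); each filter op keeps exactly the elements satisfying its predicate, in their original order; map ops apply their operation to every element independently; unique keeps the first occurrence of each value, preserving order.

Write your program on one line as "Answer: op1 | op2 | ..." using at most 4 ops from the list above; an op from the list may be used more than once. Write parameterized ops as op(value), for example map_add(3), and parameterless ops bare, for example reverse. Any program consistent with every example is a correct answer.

map_add(8) | map_neg | filter_lt(3) | len

Check, running the answer program on each example:
  [-19, 22, -13] -> [-11, 30, -5] -> [11, -30, 5] -> [-30] -> 1
  [-35, -3, 31, 29, 12, -21, 49] -> [-27, 5, 39, 37, 20, -13, 57] -> [27, -5, -39, -37, -20, 13, -57] -> [-5, -39, -37, -20, -57] -> 5
  [-3, 46, -43, 49, -26, 31, -42, -38] -> [5, 54, -35, 57, -18, 39, -34, -30] -> [-5, -54, 35, -57, 18, -39, 34, 30] -> [-5, -54, -57, -39] -> 4
  [-15, -23, 29, -10] -> [-7, -15, 37, -2] -> [7, 15, -37, 2] -> [-37, 2] -> 2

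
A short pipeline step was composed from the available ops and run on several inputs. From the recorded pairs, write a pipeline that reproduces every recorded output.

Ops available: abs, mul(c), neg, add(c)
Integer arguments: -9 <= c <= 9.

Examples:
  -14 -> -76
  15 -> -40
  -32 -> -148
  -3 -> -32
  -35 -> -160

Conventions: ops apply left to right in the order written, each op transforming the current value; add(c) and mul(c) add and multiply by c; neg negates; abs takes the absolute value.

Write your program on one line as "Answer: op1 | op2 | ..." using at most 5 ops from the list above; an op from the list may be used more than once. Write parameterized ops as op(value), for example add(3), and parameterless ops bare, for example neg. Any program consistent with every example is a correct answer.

add(-5) | neg | mul(-4) | abs | neg

Check, running the answer program on each example:
  -14 -> -19 -> 19 -> -76 -> 76 -> -76
  15 -> 10 -> -10 -> 40 -> 40 -> -40
  -32 -> -37 -> 37 -> -148 -> 148 -> -148
  -3 -> -8 -> 8 -> -32 -> 32 -> -32
  -35 -> -40 -> 40 -> -160 -> 160 -> -160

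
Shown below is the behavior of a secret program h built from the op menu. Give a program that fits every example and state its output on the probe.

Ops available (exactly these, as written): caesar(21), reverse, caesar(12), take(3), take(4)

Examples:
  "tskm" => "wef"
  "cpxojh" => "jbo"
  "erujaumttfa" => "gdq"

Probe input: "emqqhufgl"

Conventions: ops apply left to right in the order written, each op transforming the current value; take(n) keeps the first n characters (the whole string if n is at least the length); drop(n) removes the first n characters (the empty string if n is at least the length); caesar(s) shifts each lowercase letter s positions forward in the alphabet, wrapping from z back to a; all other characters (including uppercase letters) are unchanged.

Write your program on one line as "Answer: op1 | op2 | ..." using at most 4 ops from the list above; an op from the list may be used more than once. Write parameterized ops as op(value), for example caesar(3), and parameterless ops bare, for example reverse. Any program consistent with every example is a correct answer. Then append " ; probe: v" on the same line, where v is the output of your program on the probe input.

take(3) | reverse | caesar(12) ; probe: "cyq"

Check, running the answer program on each example:
  "tskm" -> "tsk" -> "kst" -> "wef"
  "cpxojh" -> "cpx" -> "xpc" -> "jbo"
  "erujaumttfa" -> "eru" -> "ure" -> "gdq"
  probe: "emqqhufgl" -> "emq" -> "qme" -> "cyq"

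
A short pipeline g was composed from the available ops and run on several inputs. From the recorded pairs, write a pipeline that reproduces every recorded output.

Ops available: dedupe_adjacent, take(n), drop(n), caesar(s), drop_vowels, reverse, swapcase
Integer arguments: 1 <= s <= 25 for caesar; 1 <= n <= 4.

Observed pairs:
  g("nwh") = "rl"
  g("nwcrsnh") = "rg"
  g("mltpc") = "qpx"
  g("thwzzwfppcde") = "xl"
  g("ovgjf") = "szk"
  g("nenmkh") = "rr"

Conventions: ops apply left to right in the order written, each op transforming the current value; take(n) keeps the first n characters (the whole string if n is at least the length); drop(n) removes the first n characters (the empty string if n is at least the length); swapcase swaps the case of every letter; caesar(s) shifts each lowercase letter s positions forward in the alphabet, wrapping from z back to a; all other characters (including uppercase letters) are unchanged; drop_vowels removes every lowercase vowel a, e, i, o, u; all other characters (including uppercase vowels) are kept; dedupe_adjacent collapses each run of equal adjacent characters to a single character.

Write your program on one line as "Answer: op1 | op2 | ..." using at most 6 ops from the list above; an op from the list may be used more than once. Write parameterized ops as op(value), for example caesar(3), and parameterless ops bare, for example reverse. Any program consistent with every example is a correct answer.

dedupe_adjacent | take(3) | caesar(5) | caesar(25) | drop_vowels

Check, running the answer program on each example:
  "nwh" -> "nwh" -> "nwh" -> "sbm" -> "ral" -> "rl"
  "nwcrsnh" -> "nwcrsnh" -> "nwc" -> "sbh" -> "rag" -> "rg"
  "mltpc" -> "mltpc" -> "mlt" -> "rqy" -> "qpx" -> "qpx"
  "thwzzwfppcde" -> "thwzwfpcde" -> "thw" -> "ymb" -> "xla" -> "xl"
  "ovgjf" -> "ovgjf" -> "ovg" -> "tal" -> "szk" -> "szk"
  "nenmkh" -> "nenmkh" -> "nen" -> "sjs" -> "rir" -> "rr"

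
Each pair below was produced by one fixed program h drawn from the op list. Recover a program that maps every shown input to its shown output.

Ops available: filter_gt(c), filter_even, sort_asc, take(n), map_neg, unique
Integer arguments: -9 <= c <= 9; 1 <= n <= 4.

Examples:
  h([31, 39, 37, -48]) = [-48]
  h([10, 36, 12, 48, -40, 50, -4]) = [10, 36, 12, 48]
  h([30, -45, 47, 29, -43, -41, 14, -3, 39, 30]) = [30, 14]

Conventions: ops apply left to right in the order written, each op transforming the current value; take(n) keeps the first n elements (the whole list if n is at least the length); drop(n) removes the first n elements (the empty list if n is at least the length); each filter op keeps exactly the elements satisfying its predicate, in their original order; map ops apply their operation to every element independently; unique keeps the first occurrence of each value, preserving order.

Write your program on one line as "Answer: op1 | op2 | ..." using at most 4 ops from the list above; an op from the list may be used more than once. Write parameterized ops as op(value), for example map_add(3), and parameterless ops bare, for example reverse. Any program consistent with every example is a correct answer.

unique | filter_even | take(4)

Check, running the answer program on each example:
  [31, 39, 37, -48] -> [31, 39, 37, -48] -> [-48] -> [-48]
  [10, 36, 12, 48, -40, 50, -4] -> [10, 36, 12, 48, -40, 50, -4] -> [10, 36, 12, 48, -40, 50, -4] -> [10, 36, 12, 48]
  [30, -45, 47, 29, -43, -41, 14, -3, 39, 30] -> [30, -45, 47, 29, -43, -41, 14, -3, 39] -> [30, 14] -> [30, 14]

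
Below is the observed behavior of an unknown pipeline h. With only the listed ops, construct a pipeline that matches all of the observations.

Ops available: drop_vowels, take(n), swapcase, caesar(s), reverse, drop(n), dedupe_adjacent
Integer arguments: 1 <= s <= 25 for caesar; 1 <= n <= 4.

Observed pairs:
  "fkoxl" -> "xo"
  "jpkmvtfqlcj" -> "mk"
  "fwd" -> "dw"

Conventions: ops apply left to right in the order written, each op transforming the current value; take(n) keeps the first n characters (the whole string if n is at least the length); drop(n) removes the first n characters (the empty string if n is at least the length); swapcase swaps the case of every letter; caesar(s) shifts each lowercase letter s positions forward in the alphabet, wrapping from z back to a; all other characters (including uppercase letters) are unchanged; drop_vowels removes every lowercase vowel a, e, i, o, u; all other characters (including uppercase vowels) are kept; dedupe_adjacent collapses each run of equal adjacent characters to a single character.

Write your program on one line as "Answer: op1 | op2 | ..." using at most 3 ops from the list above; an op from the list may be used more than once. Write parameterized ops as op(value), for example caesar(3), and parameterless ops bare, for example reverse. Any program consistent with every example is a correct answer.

take(4) | reverse | take(2)

Check, running the answer program on each example:
  "fkoxl" -> "fkox" -> "xokf" -> "xo"
  "jpkmvtfqlcj" -> "jpkm" -> "mkpj" -> "mk"
  "fwd" -> "fwd" -> "dwf" -> "dw"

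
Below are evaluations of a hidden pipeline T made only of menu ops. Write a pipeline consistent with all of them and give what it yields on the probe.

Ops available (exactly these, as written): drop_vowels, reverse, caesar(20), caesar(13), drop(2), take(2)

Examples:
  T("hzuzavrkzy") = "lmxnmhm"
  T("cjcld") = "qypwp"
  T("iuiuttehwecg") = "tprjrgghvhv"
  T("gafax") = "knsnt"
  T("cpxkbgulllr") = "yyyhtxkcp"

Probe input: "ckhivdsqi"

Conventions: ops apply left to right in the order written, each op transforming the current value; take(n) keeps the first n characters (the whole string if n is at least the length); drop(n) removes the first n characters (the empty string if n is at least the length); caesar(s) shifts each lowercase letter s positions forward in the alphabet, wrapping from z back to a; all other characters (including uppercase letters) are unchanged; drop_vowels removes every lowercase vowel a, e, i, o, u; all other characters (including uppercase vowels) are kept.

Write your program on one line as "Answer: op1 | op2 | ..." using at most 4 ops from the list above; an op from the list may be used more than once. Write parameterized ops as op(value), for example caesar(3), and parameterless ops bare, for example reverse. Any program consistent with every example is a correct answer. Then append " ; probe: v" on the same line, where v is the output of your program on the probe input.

reverse | caesar(13) | drop_vowels ; probe: "vdfqvxp"

Check, running the answer program on each example:
  "hzuzavrkzy" -> "yzkrvazuzh" -> "lmxeinmhmu" -> "lmxnmhm"
  "cjcld" -> "dlcjc" -> "qypwp" -> "qypwp"
  "iuiuttehwecg" -> "gcewhettuiui" -> "tprjurgghvhv" -> "tprjrgghvhv"
  "gafax" -> "xafag" -> "knsnt" -> "knsnt"
  "cpxkbgulllr" -> "rlllugbkxpc" -> "eyyyhtoxkcp" -> "yyyhtxkcp"
  probe: "ckhivdsqi" -> "iqsdvihkc" -> "vdfqivuxp" -> "vdfqvxp"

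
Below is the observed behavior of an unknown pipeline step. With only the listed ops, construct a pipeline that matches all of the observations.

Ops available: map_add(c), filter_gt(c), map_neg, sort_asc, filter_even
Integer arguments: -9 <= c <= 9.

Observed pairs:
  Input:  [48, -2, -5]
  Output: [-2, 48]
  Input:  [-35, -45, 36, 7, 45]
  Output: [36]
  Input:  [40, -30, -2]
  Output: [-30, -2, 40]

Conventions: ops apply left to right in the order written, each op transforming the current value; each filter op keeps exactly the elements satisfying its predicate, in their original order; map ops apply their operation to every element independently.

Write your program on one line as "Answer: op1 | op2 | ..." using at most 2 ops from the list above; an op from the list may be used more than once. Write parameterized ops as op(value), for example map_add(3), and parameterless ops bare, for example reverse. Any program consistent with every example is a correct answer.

sort_asc | filter_even

Check, running the answer program on each example:
  [48, -2, -5] -> [-5, -2, 48] -> [-2, 48]
  [-35, -45, 36, 7, 45] -> [-45, -35, 7, 36, 45] -> [36]
  [40, -30, -2] -> [-30, -2, 40] -> [-30, -2, 40]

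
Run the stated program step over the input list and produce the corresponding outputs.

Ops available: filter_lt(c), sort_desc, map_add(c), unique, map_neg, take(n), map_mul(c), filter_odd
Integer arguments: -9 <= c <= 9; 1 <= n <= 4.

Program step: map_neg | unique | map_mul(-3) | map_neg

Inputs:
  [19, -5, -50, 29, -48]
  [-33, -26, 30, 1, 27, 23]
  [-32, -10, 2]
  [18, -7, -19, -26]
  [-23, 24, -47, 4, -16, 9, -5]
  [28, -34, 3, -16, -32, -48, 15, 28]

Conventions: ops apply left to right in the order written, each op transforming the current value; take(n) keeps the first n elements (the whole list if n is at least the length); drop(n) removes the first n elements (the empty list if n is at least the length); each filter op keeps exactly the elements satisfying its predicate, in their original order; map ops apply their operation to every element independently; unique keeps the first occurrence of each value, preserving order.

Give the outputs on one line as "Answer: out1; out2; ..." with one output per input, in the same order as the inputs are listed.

Execution, op by op:
  [19, -5, -50, 29, -48] -> [-19, 5, 50, -29, 48] -> [-19, 5, 50, -29, 48] -> [57, -15, -150, 87, -144] -> [-57, 15, 150, -87, 144]
  [-33, -26, 30, 1, 27, 23] -> [33, 26, -30, -1, -27, -23] -> [33, 26, -30, -1, -27, -23] -> [-99, -78, 90, 3, 81, 69] -> [99, 78, -90, -3, -81, -69]
  [-32, -10, 2] -> [32, 10, -2] -> [32, 10, -2] -> [-96, -30, 6] -> [96, 30, -6]
  [18, -7, -19, -26] -> [-18, 7, 19, 26] -> [-18, 7, 19, 26] -> [54, -21, -57, -78] -> [-54, 21, 57, 78]
  [-23, 24, -47, 4, -16, 9, -5] -> [23, -24, 47, -4, 16, -9, 5] -> [23, -24, 47, -4, 16, -9, 5] -> [-69, 72, -141, 12, -48, 27, -15] -> [69, -72, 141, -12, 48, -27, 15]
  [28, -34, 3, -16, -32, -48, 15, 28] -> [-28, 34, -3, 16, 32, 48, -15, -28] -> [-28, 34, -3, 16, 32, 48, -15] -> [84, -102, 9, -48, -96, -144, 45] -> [-84, 102, -9, 48, 96, 144, -45]

[-57, 15, 150, -87, 144]; [99, 78, -90, -3, -81, -69]; [96, 30, -6]; [-54, 21, 57, 78]; [69, -72, 141, -12, 48, -27, 15]; [-84, 102, -9, 48, 96, 144, -45]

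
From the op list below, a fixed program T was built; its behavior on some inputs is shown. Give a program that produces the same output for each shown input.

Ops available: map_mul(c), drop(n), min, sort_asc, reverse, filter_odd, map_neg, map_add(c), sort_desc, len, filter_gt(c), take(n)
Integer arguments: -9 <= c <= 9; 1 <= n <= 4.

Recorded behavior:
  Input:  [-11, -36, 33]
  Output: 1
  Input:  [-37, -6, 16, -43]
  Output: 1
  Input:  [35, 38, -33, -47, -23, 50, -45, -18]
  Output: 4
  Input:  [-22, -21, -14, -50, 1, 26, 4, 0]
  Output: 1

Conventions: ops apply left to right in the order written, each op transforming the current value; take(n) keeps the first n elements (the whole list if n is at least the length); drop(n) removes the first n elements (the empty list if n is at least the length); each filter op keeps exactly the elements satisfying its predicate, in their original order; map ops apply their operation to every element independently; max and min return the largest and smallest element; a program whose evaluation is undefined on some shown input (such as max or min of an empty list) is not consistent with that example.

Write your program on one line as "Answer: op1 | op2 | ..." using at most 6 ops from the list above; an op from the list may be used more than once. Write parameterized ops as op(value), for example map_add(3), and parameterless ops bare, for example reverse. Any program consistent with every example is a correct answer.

map_mul(3) | filter_odd | drop(1) | sort_desc | map_neg | len

Check, running the answer program on each example:
  [-11, -36, 33] -> [-33, -108, 99] -> [-33, 99] -> [99] -> [99] -> [-99] -> 1
  [-37, -6, 16, -43] -> [-111, -18, 48, -129] -> [-111, -129] -> [-129] -> [-129] -> [129] -> 1
  [35, 38, -33, -47, -23, 50, -45, -18] -> [105, 114, -99, -141, -69, 150, -135, -54] -> [105, -99, -141, -69, -135] -> [-99, -141, -69, -135] -> [-69, -99, -135, -141] -> [69, 99, 135, 141] -> 4
  [-22, -21, -14, -50, 1, 26, 4, 0] -> [-66, -63, -42, -150, 3, 78, 12, 0] -> [-63, 3] -> [3] -> [3] -> [-3] -> 1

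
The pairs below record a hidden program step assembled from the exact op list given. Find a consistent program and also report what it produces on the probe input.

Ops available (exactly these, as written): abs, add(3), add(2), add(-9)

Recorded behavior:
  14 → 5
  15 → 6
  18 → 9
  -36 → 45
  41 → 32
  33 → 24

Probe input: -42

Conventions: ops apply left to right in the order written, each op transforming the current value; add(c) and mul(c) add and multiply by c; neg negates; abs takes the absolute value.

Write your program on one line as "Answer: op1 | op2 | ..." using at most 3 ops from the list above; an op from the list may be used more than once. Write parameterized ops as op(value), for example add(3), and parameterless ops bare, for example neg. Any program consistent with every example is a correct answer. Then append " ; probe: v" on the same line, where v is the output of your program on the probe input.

add(-9) | abs ; probe: 51

Check, running the answer program on each example:
  14 -> 5 -> 5
  15 -> 6 -> 6
  18 -> 9 -> 9
  -36 -> -45 -> 45
  41 -> 32 -> 32
  33 -> 24 -> 24
  probe: -42 -> -51 -> 51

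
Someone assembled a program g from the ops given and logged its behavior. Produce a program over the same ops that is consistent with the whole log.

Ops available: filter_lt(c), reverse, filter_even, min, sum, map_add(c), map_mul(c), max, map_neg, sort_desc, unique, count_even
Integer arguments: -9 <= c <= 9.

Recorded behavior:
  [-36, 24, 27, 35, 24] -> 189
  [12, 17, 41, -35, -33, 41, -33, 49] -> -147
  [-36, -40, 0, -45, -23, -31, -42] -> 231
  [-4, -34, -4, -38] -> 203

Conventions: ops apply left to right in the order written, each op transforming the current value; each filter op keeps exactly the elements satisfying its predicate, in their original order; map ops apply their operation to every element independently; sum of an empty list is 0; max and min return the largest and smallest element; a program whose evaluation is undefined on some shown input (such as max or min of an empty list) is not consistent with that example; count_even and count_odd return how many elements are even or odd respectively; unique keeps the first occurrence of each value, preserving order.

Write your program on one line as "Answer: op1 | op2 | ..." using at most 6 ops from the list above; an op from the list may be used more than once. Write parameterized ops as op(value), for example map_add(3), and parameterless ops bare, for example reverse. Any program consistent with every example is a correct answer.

reverse | map_neg | filter_even | map_add(-9) | map_mul(7) | max

Check, running the answer program on each example:
  [-36, 24, 27, 35, 24] -> [24, 35, 27, 24, -36] -> [-24, -35, -27, -24, 36] -> [-24, -24, 36] -> [-33, -33, 27] -> [-231, -231, 189] -> 189
  [12, 17, 41, -35, -33, 41, -33, 49] -> [49, -33, 41, -33, -35, 41, 17, 12] -> [-49, 33, -41, 33, 35, -41, -17, -12] -> [-12] -> [-21] -> [-147] -> -147
  [-36, -40, 0, -45, -23, -31, -42] -> [-42, -31, -23, -45, 0, -40, -36] -> [42, 31, 23, 45, 0, 40, 36] -> [42, 0, 40, 36] -> [33, -9, 31, 27] -> [231, -63, 217, 189] -> 231
  [-4, -34, -4, -38] -> [-38, -4, -34, -4] -> [38, 4, 34, 4] -> [38, 4, 34, 4] -> [29, -5, 25, -5] -> [203, -35, 175, -35] -> 203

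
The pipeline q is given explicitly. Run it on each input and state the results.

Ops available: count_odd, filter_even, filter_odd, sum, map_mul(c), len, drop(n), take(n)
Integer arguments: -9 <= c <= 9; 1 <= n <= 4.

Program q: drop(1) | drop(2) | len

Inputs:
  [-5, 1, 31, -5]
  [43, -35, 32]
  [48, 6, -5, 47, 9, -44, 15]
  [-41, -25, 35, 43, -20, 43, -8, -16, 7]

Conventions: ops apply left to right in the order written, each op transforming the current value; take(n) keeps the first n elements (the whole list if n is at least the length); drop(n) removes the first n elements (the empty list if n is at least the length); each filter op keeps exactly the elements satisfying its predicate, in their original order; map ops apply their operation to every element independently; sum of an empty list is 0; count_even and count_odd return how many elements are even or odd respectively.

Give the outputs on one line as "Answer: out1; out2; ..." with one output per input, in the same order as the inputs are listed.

1; 0; 4; 6

Execution, op by op:
  [-5, 1, 31, -5] -> [1, 31, -5] -> [-5] -> 1
  [43, -35, 32] -> [-35, 32] -> [] -> 0
  [48, 6, -5, 47, 9, -44, 15] -> [6, -5, 47, 9, -44, 15] -> [47, 9, -44, 15] -> 4
  [-41, -25, 35, 43, -20, 43, -8, -16, 7] -> [-25, 35, 43, -20, 43, -8, -16, 7] -> [43, -20, 43, -8, -16, 7] -> 6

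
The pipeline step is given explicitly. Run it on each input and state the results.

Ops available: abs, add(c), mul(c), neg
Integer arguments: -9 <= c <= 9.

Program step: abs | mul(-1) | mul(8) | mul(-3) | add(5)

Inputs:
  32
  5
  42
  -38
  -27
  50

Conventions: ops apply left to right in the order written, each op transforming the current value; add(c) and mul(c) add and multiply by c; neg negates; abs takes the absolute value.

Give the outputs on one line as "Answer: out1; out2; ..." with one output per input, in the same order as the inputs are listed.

Execution, op by op:
  32 -> 32 -> -32 -> -256 -> 768 -> 773
  5 -> 5 -> -5 -> -40 -> 120 -> 125
  42 -> 42 -> -42 -> -336 -> 1008 -> 1013
  -38 -> 38 -> -38 -> -304 -> 912 -> 917
  -27 -> 27 -> -27 -> -216 -> 648 -> 653
  50 -> 50 -> -50 -> -400 -> 1200 -> 1205

773; 125; 1013; 917; 653; 1205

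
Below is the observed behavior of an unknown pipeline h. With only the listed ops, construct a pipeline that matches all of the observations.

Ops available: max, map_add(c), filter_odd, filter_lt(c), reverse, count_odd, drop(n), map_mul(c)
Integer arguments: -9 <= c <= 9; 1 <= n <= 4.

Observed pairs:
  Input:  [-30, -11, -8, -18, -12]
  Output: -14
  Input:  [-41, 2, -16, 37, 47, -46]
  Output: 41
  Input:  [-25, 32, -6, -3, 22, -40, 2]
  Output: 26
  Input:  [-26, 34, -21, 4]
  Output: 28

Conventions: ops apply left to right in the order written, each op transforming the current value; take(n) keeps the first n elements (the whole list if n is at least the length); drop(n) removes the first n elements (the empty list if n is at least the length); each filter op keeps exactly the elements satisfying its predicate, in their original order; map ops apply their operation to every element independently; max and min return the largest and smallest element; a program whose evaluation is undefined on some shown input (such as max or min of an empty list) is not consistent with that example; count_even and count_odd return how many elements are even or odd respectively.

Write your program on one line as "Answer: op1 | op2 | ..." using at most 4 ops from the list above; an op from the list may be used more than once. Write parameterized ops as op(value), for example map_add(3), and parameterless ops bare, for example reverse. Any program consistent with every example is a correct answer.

reverse | map_add(-6) | max

Check, running the answer program on each example:
  [-30, -11, -8, -18, -12] -> [-12, -18, -8, -11, -30] -> [-18, -24, -14, -17, -36] -> -14
  [-41, 2, -16, 37, 47, -46] -> [-46, 47, 37, -16, 2, -41] -> [-52, 41, 31, -22, -4, -47] -> 41
  [-25, 32, -6, -3, 22, -40, 2] -> [2, -40, 22, -3, -6, 32, -25] -> [-4, -46, 16, -9, -12, 26, -31] -> 26
  [-26, 34, -21, 4] -> [4, -21, 34, -26] -> [-2, -27, 28, -32] -> 28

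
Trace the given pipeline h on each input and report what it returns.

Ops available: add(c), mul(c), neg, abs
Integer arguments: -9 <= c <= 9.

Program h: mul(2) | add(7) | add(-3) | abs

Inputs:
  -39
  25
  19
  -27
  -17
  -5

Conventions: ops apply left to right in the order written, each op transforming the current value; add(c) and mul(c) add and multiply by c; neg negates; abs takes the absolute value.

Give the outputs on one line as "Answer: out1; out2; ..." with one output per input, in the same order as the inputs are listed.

74; 54; 42; 50; 30; 6

Execution, op by op:
  -39 -> -78 -> -71 -> -74 -> 74
  25 -> 50 -> 57 -> 54 -> 54
  19 -> 38 -> 45 -> 42 -> 42
  -27 -> -54 -> -47 -> -50 -> 50
  -17 -> -34 -> -27 -> -30 -> 30
  -5 -> -10 -> -3 -> -6 -> 6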